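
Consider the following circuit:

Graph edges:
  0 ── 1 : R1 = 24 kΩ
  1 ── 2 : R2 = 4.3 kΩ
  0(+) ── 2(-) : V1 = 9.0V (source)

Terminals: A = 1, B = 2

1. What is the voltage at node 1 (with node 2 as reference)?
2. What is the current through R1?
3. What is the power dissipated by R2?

Nodal analysis, taking node 2 as the 0 V reference.
Source V1 fixes V_0 = 9 V.
KCL at each unknown node (sum of currents leaving = 0; resistances in Ω):
  Node 1: (V_1 - 9)/24000 + (V_1 - 0)/4300 = 0
Collecting terms: 0.0002742 × V_1 = 0.000375  =>  V_1 = 1.367 V
Part 1:
  Read off the nodal solution: V_1 = 1.367 V
Part 2:
  I_R1 = (V_0 - V_1)/R1 = (9 - 1.367)/24000 = 0.000318 A
  Magnitude: I_R1 = 0.000318 A
Part 3:
  I_R2 = (V_1 - V_2)/R2 = (1.367 - 0)/4300 = 0.000318 A
  P_R2 = I_R2² × R2 = (0.000318)² × 4300 = 0.0004349 W

Final answers:
1. V_1 = 1.367 V
2. I_R1 = 0.000318 A
3. P_R2 = 0.0004349 W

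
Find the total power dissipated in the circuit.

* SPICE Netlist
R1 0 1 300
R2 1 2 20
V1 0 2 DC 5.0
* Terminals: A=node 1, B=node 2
Nodal analysis, taking node 2 as the 0 V reference.
Source V1 fixes V_0 = 5 V.
KCL at each unknown node (sum of currents leaving = 0; resistances in Ω):
  Node 1: (V_1 - 5)/300 + (V_1 - 0)/20 = 0
Collecting terms: 0.05333 × V_1 = 0.01667  =>  V_1 = 0.3125 V
Power in each resistor, P = (ΔV)²/R:
  P_R1 = (5 - 0.3125)²/300 = 0.07324 W
  P_R2 = (0.3125 - 0)²/20 = 0.004883 W
P_total = P_R1 + P_R2 = 0.07812 W

Final answer: 0.07812 W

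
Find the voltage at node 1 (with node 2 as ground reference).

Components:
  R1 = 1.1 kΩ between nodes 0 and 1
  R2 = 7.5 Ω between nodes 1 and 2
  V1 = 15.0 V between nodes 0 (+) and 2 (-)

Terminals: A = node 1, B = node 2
Nodal analysis, taking node 2 as the 0 V reference.
Source V1 fixes V_0 = 15 V.
KCL at each unknown node (sum of currents leaving = 0; resistances in Ω):
  Node 1: (V_1 - 15)/1100 + (V_1 - 0)/7.5 = 0
Collecting terms: 0.1342 × V_1 = 0.01364  =>  V_1 = 0.1016 V
The requested potential is V_1 = 0.1016 V.

Final answer: V_1 = 0.1016 V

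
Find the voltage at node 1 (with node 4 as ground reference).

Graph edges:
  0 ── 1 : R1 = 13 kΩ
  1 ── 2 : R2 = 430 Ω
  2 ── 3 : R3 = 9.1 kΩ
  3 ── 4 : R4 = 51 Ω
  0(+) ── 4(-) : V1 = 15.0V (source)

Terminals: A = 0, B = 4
Nodal analysis, taking node 4 as the 0 V reference.
Source V1 fixes V_0 = 15 V.
KCL at each unknown node (sum of currents leaving = 0; resistances in Ω):
  Node 1: (V_1 - 15)/13000 + (V_1 - V_2)/430 = 0
  Node 2: (V_2 - V_1)/430 + (V_2 - V_3)/9100 = 0
  Node 3: (V_3 - V_2)/9100 + (V_3 - 0)/51 = 0
Collecting terms (coefficients in siemens):
  0.002403·V_1 - 0.002326·V_2 = 0.001154
  0.002435·V_2 - 0.002326·V_1 - 0.0001099·V_3 = 0
  0.01972·V_3 - 0.0001099·V_2 = 0
Solving these 3 simultaneous equations (Gaussian elimination) gives:
  V_1 = 6.364 V, V_2 = 6.079 V, V_3 = 0.03388 V
The requested potential is V_1 = 6.364 V.

Final answer: V_1 = 6.364 V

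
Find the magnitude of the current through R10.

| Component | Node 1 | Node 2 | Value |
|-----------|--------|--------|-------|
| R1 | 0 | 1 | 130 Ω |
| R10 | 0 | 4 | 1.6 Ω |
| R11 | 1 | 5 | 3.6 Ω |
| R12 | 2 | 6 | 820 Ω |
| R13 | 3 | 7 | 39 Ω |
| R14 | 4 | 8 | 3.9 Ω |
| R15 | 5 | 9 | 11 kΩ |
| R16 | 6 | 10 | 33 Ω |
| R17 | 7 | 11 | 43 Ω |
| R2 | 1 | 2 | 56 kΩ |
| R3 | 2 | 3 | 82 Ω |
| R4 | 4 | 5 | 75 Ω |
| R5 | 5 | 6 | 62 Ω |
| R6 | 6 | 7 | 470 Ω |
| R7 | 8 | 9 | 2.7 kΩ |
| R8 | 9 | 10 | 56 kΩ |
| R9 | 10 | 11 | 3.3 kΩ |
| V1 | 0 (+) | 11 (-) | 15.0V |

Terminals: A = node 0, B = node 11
Nodal analysis, taking node 11 as the 0 V reference.
Source V1 fixes V_0 = 15 V.
KCL at each unknown node (sum of currents leaving = 0; resistances in Ω):
  Node 1: (V_1 - 15)/130 + (V_1 - V_2)/56000 + (V_1 - V_5)/3.6 = 0
  Node 2: (V_2 - V_1)/56000 + (V_2 - V_3)/82 + (V_2 - V_6)/820 = 0
  Node 3: (V_3 - V_2)/82 + (V_3 - V_7)/39 = 0
  Node 4: (V_4 - V_5)/75 + (V_4 - 15)/1.6 + (V_4 - V_8)/3.9 = 0
  Node 5: (V_5 - V_4)/75 + (V_5 - V_6)/62 + (V_5 - V_1)/3.6 + (V_5 - V_9)/11000 = 0
  Node 6: (V_6 - V_5)/62 + (V_6 - V_7)/470 + (V_6 - V_2)/820 + (V_6 - V_10)/33 = 0
  Node 7: (V_7 - V_6)/470 + (V_7 - V_3)/39 + (V_7 - 0)/43 = 0
  Node 8: (V_8 - V_9)/2700 + (V_8 - V_4)/3.9 = 0
  Node 9: (V_9 - V_8)/2700 + (V_9 - V_10)/56000 + (V_9 - V_5)/11000 = 0
  Node 10: (V_10 - V_9)/56000 + (V_10 - 0)/3300 + (V_10 - V_6)/33 = 0
Collecting terms (coefficients in siemens):
  0.2855·V_1 - 0.00001786·V_2 - 0.2778·V_5 = 0.1154
  0.01343·V_2 - 0.00001786·V_1 - 0.0122·V_3 - 0.00122·V_6 = 0
  0.03784·V_3 - 0.0122·V_2 - 0.02564·V_7 = 0
  0.8947·V_4 - 0.01333·V_5 - 0.2564·V_8 = 9.375
  0.3073·V_5 - 0.2778·V_1 - 0.01333·V_4 - 0.01613·V_6 - 0.00009091·V_9 = 0
  0.04978·V_6 - 0.00122·V_2 - 0.01613·V_5 - 0.002128·V_7 - 0.0303·V_10 = 0
  0.05102·V_7 - 0.02564·V_3 - 0.002128·V_6 = 0
  0.2568·V_8 - 0.2564·V_4 - 0.0003704·V_9 = 0
  0.0004791·V_9 - 0.00009091·V_5 - 0.0003704·V_8 - 0.00001786·V_10 = 0
  0.03062·V_10 - 0.0303·V_6 - 0.00001786·V_9 = 0
Solving these 10 simultaneous equations (Gaussian elimination) gives:
  V_1 = 13.36 V, V_2 = 2.636 V, V_3 = 1.767 V, V_4 = 14.96 V
  V_5 = 13.31 V, V_6 = 11.17 V, V_7 = 1.354 V, V_8 = 14.96 V
  V_9 = 14.51 V, V_10 = 11.06 V
I_R10 = (V_0 - V_4)/R10 = (15 - 14.96)/1.6 = 0.0222 A
|I_R10| = 0.0222 A

Final answer: |I_R10| = 0.0222 A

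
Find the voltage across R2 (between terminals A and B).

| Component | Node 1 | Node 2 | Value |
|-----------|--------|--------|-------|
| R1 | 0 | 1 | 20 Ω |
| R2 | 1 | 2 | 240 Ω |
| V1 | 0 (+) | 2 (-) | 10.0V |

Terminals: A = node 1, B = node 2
R1 and R2 are in series across V1 (node 0 → node 1 → node 2), and the output A–B is taken across R2, so this is a voltage divider.
Series current: I = V1/(R1 + R2) = 10/(20 + 240) = 10/260 = 0.03846 A
V_R2 = I × R2 = V1 × R2/(R1 + R2) = 10 × 240/260 = 9.231 V

Final answer: 9.231 V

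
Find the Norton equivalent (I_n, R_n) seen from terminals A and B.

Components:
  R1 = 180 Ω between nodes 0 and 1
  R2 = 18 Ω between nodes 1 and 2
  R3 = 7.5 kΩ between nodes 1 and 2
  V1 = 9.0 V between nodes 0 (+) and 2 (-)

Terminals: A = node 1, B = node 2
Find the Thévenin equivalent first; then I_n = V_th/R_th and R_n = R_th.
Step 1 — V_th is the open-circuit voltage V_A - V_B (nothing connected across the terminals).
Nodal analysis, taking node 2 as the 0 V reference.
Source V1 fixes V_0 = 9 V.
KCL at each unknown node (sum of currents leaving = 0; resistances in Ω):
  Node 1: (V_1 - 9)/180 + (V_1 - 0)/18 + (V_1 - 0)/7500 = 0
Collecting terms: 0.06124 × V_1 = 0.05  =>  V_1 = 0.8164 V
V_th = V_1 - V_2 = 0.8164 - 0 = 0.8164 V
Step 2 — R_th: zero the source — replace V1 by a short circuit (node 2 merges into node 0) — and find the resistance seen between A (node 1) and B (node 0).
Reduce the network between node 1 (A) and node 0 (B) by series/parallel combination:
  Rp1 = R1 ‖ R2 ‖ R3 (parallel, all between nodes 0 and 1) = 1/(1/180 + 1/18 + 1/7500) = 16.33 Ω
R_th = 16.33 Ω
I_n = V_th/R_th = 0.8164/16.33 = 0.05 A, and R_n = R_th = 16.33 Ω

Final answer: I_n = 0.05 A, R_n = 16.33 Ω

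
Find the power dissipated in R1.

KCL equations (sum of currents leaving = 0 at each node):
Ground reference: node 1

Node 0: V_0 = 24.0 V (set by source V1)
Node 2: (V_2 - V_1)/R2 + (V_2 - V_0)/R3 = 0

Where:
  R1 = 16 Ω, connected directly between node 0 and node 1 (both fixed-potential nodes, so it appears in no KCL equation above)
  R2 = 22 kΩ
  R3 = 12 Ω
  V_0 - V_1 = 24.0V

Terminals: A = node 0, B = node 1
Nodal analysis, taking node 1 as the 0 V reference.
Source V1 fixes V_0 = 24 V.
KCL at each unknown node (sum of currents leaving = 0; resistances in Ω):
  Node 2: (V_2 - 0)/22000 + (V_2 - 24)/12 = 0
Collecting terms: 0.08338 × V_2 = 2  =>  V_2 = 23.99 V
I_R1 = (V_0 - V_1)/R1 = (24 - 0)/16 = 1.5 A
P_R1 = I_R1² × R1 = (1.5)² × 16 = 36 W

Final answer: 36 W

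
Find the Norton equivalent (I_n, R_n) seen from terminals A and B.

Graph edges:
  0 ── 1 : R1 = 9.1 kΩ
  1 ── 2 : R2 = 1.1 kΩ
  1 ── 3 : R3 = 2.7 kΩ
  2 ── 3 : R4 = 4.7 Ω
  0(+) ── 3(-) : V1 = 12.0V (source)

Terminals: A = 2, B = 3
Find the Thévenin equivalent first; then I_n = V_th/R_th and R_n = R_th.
Step 1 — V_th is the open-circuit voltage V_A - V_B (nothing connected across the terminals).
Nodal analysis, taking node 3 as the 0 V reference.
Source V1 fixes V_0 = 12 V.
KCL at each unknown node (sum of currents leaving = 0; resistances in Ω):
  Node 1: (V_1 - 12)/9100 + (V_1 - V_2)/1100 + (V_1 - 0)/2700 = 0
  Node 2: (V_2 - V_1)/1100 + (V_2 - 0)/4.7 = 0
Collecting terms (coefficients in siemens):
  0.001389·V_1 - 0.0009091·V_2 = 0.001319
  0.2137·V_2 - 0.0009091·V_1 = 0
Determinant D = (0.001389)(0.2137) - (-0.0009091)(-0.0009091) = 0.000296
V_1 = [(0.001319)(0.2137) - (-0.0009091)(0)]/D = 0.9518 V
V_2 = [(0.001389)(0) - (0.001319)(-0.0009091)]/D = 0.004049 V
V_th = V_2 - V_3 = 0.004049 - 0 = 0.004049 V
Step 2 — R_th: zero the source — replace V1 by a short circuit (node 3 merges into node 0) — and find the resistance seen between A (node 2) and B (node 0).
Reduce the network between node 2 (A) and node 0 (B) by series/parallel combination:
  Rp1 = R1 ‖ R3 (parallel, both between nodes 0 and 1) = 1/(1/9100 + 1/2700) = 2082 Ω
  Rs1 = R2 + Rp1 (series, joined only at node 1) = 1100 + 2082 = 3182 Ω
  Rp2 = R4 ‖ Rs1 (parallel, both between nodes 0 and 2) = 1/(1/4.7 + 1/3182) = 4.693 Ω
R_th = 4.693 Ω
I_n = V_th/R_th = 0.004049/4.693 = 0.0008628 A, and R_n = R_th = 4.693 Ω

Final answer: I_n = 0.0008628 A, R_n = 4.693 Ω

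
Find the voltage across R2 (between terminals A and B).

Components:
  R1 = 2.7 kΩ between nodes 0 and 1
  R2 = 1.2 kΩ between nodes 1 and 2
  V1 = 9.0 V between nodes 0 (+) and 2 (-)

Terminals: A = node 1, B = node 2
R1 and R2 are in series across V1 (node 0 → node 1 → node 2), and the output A–B is taken across R2, so this is a voltage divider.
Series current: I = V1/(R1 + R2) = 9/(2700 + 1200) = 9/3900 = 0.002308 A
V_R2 = I × R2 = V1 × R2/(R1 + R2) = 9 × 1200/3900 = 2.769 V

Final answer: 2.769 V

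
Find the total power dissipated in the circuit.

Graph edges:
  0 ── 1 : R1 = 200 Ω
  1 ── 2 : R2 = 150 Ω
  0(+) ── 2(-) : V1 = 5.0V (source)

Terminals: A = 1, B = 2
Nodal analysis, taking node 2 as the 0 V reference.
Source V1 fixes V_0 = 5 V.
KCL at each unknown node (sum of currents leaving = 0; resistances in Ω):
  Node 1: (V_1 - 5)/200 + (V_1 - 0)/150 = 0
Collecting terms: 0.01167 × V_1 = 0.025  =>  V_1 = 2.143 V
Power in each resistor, P = (ΔV)²/R:
  P_R1 = (5 - 2.143)²/200 = 0.04082 W
  P_R2 = (2.143 - 0)²/150 = 0.03061 W
P_total = P_R1 + P_R2 = 0.07143 W

Final answer: 0.07143 W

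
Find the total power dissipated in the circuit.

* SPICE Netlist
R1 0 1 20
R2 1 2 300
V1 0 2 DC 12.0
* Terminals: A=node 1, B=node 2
Nodal analysis, taking node 2 as the 0 V reference.
Source V1 fixes V_0 = 12 V.
KCL at each unknown node (sum of currents leaving = 0; resistances in Ω):
  Node 1: (V_1 - 12)/20 + (V_1 - 0)/300 = 0
Collecting terms: 0.05333 × V_1 = 0.6  =>  V_1 = 11.25 V
Power in each resistor, P = (ΔV)²/R:
  P_R1 = (12 - 11.25)²/20 = 0.02813 W
  P_R2 = (11.25 - 0)²/300 = 0.4219 W
P_total = P_R1 + P_R2 = 0.45 W

Final answer: 0.45 W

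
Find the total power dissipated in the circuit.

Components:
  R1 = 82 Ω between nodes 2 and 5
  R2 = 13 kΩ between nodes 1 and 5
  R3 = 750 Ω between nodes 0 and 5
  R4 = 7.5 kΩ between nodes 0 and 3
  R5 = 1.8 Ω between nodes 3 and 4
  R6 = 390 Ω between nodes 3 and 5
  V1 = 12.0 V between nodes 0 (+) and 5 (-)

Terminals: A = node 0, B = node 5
Nodal analysis, taking node 5 as the 0 V reference.
Source V1 fixes V_0 = 12 V.
KCL at each unknown node (sum of currents leaving = 0; resistances in Ω):
  Node 1: (V_1 - 0)/13000 = 0
  Node 2: (V_2 - 0)/82 = 0
  Node 3: (V_3 - 12)/7500 + (V_3 - V_4)/1.8 + (V_3 - 0)/390 = 0
  Node 4: (V_4 - V_3)/1.8 = 0
Collecting terms (coefficients in siemens):
  0.00007692·V_1 = 0
  0.0122·V_2 = 0
  0.5583·V_3 - 0.5556·V_4 = 0.0016
  0.5556·V_4 - 0.5556·V_3 = 0
Solving these 4 simultaneous equations (Gaussian elimination) gives:
  V_1 = 0 V, V_2 = 0 V, V_3 = 0.5932 V, V_4 = 0.5932 V
Power in each resistor, P = (ΔV)²/R:
  P_R1 = (0 - 0)²/82 = 0 W
  P_R2 = (0 - 0)²/13000 = 0 W
  P_R3 = (12 - 0)²/750 = 0.192 W
  P_R4 = (12 - 0.5932)²/7500 = 0.01735 W
  P_R5 = (0.5932 - 0.5932)²/1.8 = 0 W
  P_R6 = (0.5932 - 0)²/390 = 0.0009021 W
P_total = P_R1 + P_R2 + P_R3 + P_R4 + P_R5 + P_R6 = 0.2103 W

Final answer: 0.2103 W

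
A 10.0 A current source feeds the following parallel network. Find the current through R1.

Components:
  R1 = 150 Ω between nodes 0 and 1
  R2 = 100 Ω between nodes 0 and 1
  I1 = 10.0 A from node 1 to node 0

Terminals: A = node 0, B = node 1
All resistors sit directly between nodes 0 and 1, so they are in parallel and share one voltage V; the full source current 10 A splits among them.
1/R_par = 1/150 + 1/100 = 0.01667 S  =>  R_par = 60 Ω
V = I × R_par = 10 × 60 = 600 V
I_R1 = V/R1 = 600/150 = 4 A

Final answer: 4 A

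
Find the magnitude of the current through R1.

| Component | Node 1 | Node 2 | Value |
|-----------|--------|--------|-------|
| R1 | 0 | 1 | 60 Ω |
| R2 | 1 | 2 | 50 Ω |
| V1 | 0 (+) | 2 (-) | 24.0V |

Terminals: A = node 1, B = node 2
Nodal analysis, taking node 2 as the 0 V reference.
Source V1 fixes V_0 = 24 V.
KCL at each unknown node (sum of currents leaving = 0; resistances in Ω):
  Node 1: (V_1 - 24)/60 + (V_1 - 0)/50 = 0
Collecting terms: 0.03667 × V_1 = 0.4  =>  V_1 = 10.91 V
I_R1 = (V_0 - V_1)/R1 = (24 - 10.91)/60 = 0.2182 A
|I_R1| = 0.2182 A

Final answer: |I_R1| = 0.2182 A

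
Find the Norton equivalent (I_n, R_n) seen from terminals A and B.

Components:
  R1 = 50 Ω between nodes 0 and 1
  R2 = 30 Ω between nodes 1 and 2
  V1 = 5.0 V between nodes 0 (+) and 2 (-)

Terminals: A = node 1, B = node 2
Find the Thévenin equivalent first; then I_n = V_th/R_th and R_n = R_th.
Step 1 — V_th is the open-circuit voltage V_A - V_B (nothing connected across the terminals).
Nodal analysis, taking node 2 as the 0 V reference.
Source V1 fixes V_0 = 5 V.
KCL at each unknown node (sum of currents leaving = 0; resistances in Ω):
  Node 1: (V_1 - 5)/50 + (V_1 - 0)/30 = 0
Collecting terms: 0.05333 × V_1 = 0.1  =>  V_1 = 1.875 V
V_th = V_1 - V_2 = 1.875 - 0 = 1.875 V
Step 2 — R_th: zero the source — replace V1 by a short circuit (node 2 merges into node 0) — and find the resistance seen between A (node 1) and B (node 0).
Reduce the network between node 1 (A) and node 0 (B) by series/parallel combination:
  Rp1 = R1 ‖ R2 (parallel, both between nodes 0 and 1) = 1/(1/50 + 1/30) = 18.75 Ω
R_th = 18.75 Ω
I_n = V_th/R_th = 1.875/18.75 = 0.1 A, and R_n = R_th = 18.75 Ω

Final answer: I_n = 0.1 A, R_n = 18.75 Ω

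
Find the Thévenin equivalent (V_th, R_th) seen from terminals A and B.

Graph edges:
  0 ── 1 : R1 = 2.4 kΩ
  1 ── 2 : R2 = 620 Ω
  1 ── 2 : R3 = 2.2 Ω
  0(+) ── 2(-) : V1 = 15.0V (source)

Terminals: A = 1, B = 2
Step 1 — V_th is the open-circuit voltage V_A - V_B (nothing connected across the terminals).
Nodal analysis, taking node 2 as the 0 V reference.
Source V1 fixes V_0 = 15 V.
KCL at each unknown node (sum of currents leaving = 0; resistances in Ω):
  Node 1: (V_1 - 15)/2400 + (V_1 - 0)/620 + (V_1 - 0)/2.2 = 0
Collecting terms: 0.4566 × V_1 = 0.00625  =>  V_1 = 0.01369 V
V_th = V_1 - V_2 = 0.01369 - 0 = 0.01369 V
Step 2 — R_th: zero the source — replace V1 by a short circuit (node 2 merges into node 0) — and find the resistance seen between A (node 1) and B (node 0).
Reduce the network between node 1 (A) and node 0 (B) by series/parallel combination:
  Rp1 = R1 ‖ R2 ‖ R3 (parallel, all between nodes 0 and 1) = 1/(1/2400 + 1/620 + 1/2.2) = 2.19 Ω
R_th = 2.19 Ω

Final answer: V_th = 0.01369 V, R_th = 2.19 Ω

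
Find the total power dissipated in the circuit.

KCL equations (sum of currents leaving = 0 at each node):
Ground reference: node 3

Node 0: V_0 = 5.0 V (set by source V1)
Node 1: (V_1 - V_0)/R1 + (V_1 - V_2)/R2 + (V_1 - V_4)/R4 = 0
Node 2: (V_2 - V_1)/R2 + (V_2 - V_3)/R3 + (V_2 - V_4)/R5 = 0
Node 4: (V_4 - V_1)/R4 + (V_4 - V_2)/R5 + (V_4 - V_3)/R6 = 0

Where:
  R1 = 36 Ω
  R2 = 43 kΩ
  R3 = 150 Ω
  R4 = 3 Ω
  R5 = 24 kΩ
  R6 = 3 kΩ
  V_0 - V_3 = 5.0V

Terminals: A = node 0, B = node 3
Nodal analysis, taking node 3 as the 0 V reference.
Source V1 fixes V_0 = 5 V.
KCL at each unknown node (sum of currents leaving = 0; resistances in Ω):
  Node 1: (V_1 - 5)/36 + (V_1 - V_2)/43000 + (V_1 - V_4)/3 = 0
  Node 2: (V_2 - V_1)/43000 + (V_2 - 0)/150 + (V_2 - V_4)/24000 = 0
  Node 4: (V_4 - V_1)/3 + (V_4 - V_2)/24000 + (V_4 - 0)/3000 = 0
Collecting terms (coefficients in siemens):
  0.3611·V_1 - 0.00002326·V_2 - 0.3333·V_4 = 0.1389
  0.006732·V_2 - 0.00002326·V_1 - 0.00004167·V_4 = 0
  0.3337·V_4 - 0.3333·V_1 - 0.00004167·V_2 = 0
Solving these 3 simultaneous equations (Gaussian elimination) gives:
  V_1 = 4.93 V, V_2 = 0.04751 V, V_4 = 4.924 V
Power in each resistor, P = (ΔV)²/R:
  P_R1 = (5 - 4.93)²/36 = 0.000138 W
  P_R2 = (4.93 - 0.04751)²/43000 = 0.0005543 W
  P_R3 = (0.04751 - 0)²/150 = 0.00001505 W
  P_R4 = (4.93 - 4.924)²/3 = 0.00001021 W
  P_R5 = (0.04751 - 4.924)²/24000 = 0.0009908 W
  P_R6 = (0 - 4.924)²/3000 = 0.008082 W
P_total = P_R1 + P_R2 + P_R3 + P_R4 + P_R5 + P_R6 = 0.00979 W

Final answer: 0.00979 W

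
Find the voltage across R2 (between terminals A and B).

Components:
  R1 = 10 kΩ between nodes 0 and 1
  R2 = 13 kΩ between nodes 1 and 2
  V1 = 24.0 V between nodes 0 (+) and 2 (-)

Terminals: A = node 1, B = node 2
R1 and R2 are in series across V1 (node 0 → node 1 → node 2), and the output A–B is taken across R2, so this is a voltage divider.
Series current: I = V1/(R1 + R2) = 24/(10000 + 13000) = 24/23000 = 0.001043 A
V_R2 = I × R2 = V1 × R2/(R1 + R2) = 24 × 13000/23000 = 13.57 V

Final answer: 13.57 V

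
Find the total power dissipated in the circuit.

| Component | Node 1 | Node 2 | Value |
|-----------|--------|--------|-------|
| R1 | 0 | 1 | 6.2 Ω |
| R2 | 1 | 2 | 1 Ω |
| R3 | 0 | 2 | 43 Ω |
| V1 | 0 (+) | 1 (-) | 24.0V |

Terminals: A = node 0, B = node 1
Nodal analysis, taking node 1 as the 0 V reference.
Source V1 fixes V_0 = 24 V.
KCL at each unknown node (sum of currents leaving = 0; resistances in Ω):
  Node 2: (V_2 - 0)/1 + (V_2 - 24)/43 = 0
Collecting terms: 1.023 × V_2 = 0.5581  =>  V_2 = 0.5455 V
Power in each resistor, P = (ΔV)²/R:
  P_R1 = (24 - 0)²/6.2 = 92.9 W
  P_R2 = (0 - 0.5455)²/1 = 0.2975 W
  P_R3 = (24 - 0.5455)²/43 = 12.79 W
P_total = P_R1 + P_R2 + P_R3 = 106 W

Final answer: 106 W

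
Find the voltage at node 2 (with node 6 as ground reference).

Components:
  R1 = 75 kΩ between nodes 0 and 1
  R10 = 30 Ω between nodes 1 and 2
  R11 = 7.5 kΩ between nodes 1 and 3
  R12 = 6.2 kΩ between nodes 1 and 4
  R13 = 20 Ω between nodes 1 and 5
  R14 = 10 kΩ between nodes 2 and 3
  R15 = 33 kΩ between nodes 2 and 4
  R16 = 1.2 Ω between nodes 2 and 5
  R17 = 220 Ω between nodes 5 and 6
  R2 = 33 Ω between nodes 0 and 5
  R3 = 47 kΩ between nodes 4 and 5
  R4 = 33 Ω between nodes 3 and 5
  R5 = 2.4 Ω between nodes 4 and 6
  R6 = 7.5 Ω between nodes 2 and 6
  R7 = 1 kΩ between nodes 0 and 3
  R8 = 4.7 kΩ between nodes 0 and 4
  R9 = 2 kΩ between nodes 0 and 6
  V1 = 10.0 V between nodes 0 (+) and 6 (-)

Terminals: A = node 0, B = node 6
Nodal analysis, taking node 6 as the 0 V reference.
Source V1 fixes V_0 = 10 V.
KCL at each unknown node (sum of currents leaving = 0; resistances in Ω):
  Node 1: (V_1 - 10)/75000 + (V_1 - V_2)/30 + (V_1 - V_3)/7500 + (V_1 - V_4)/6200 + (V_1 - V_5)/20 = 0
  Node 2: (V_2 - 0)/7.5 + (V_2 - V_1)/30 + (V_2 - V_3)/10000 + (V_2 - V_4)/33000 + (V_2 - V_5)/1.2 = 0
  Node 3: (V_3 - V_5)/33 + (V_3 - 10)/1000 + (V_3 - V_1)/7500 + (V_3 - V_2)/10000 = 0
  Node 4: (V_4 - V_5)/47000 + (V_4 - 0)/2.4 + (V_4 - 10)/4700 + (V_4 - V_1)/6200 + (V_4 - V_2)/33000 = 0
  Node 5: (V_5 - 10)/33 + (V_5 - V_4)/47000 + (V_5 - V_3)/33 + (V_5 - V_1)/20 + (V_5 - V_2)/1.2 + (V_5 - 0)/220 = 0
Collecting terms (coefficients in siemens):
  0.08364·V_1 - 0.03333·V_2 - 0.0001333·V_3 - 0.0001613·V_4 - 0.05·V_5 = 0.0001333
  1·V_2 - 0.03333·V_1 - 0.0001·V_3 - 0.0000303·V_4 - 0.8333·V_5 = 0
  0.03154·V_3 - 0.0001333·V_1 - 0.0001·V_2 - 0.0303·V_5 = 0.01
  0.4171·V_4 - 0.0001613·V_1 - 0.0000303·V_2 - 0.00002128·V_5 = 0.002128
  0.9485·V_5 - 0.05·V_1 - 0.8333·V_2 - 0.0303·V_3 - 0.00002128·V_4 = 0.303
Solving these 5 simultaneous equations (Gaussian elimination) gives:
  V_1 = 1.954 V, V_2 = 1.788 V, V_3 = 2.317 V, V_4 = 0.006092 V
  V_5 = 2.067 V
The requested potential is V_2 = 1.788 V.

Final answer: V_2 = 1.788 V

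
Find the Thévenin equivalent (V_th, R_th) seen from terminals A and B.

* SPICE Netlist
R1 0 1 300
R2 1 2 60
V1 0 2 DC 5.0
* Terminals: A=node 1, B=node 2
Step 1 — V_th is the open-circuit voltage V_A - V_B (nothing connected across the terminals).
Nodal analysis, taking node 2 as the 0 V reference.
Source V1 fixes V_0 = 5 V.
KCL at each unknown node (sum of currents leaving = 0; resistances in Ω):
  Node 1: (V_1 - 5)/300 + (V_1 - 0)/60 = 0
Collecting terms: 0.02 × V_1 = 0.01667  =>  V_1 = 0.8333 V
V_th = V_1 - V_2 = 0.8333 - 0 = 0.8333 V
Step 2 — R_th: zero the source — replace V1 by a short circuit (node 2 merges into node 0) — and find the resistance seen between A (node 1) and B (node 0).
Reduce the network between node 1 (A) and node 0 (B) by series/parallel combination:
  Rp1 = R1 ‖ R2 (parallel, both between nodes 0 and 1) = 1/(1/300 + 1/60) = 50 Ω
R_th = 50 Ω

Final answer: V_th = 0.8333 V, R_th = 50 Ω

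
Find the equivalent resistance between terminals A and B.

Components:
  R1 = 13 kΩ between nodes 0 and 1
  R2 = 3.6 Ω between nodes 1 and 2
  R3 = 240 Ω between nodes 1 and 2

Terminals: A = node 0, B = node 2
Reduce the network between node 0 (A) and node 2 (B) by series/parallel combination:
  Rp1 = R2 ‖ R3 (parallel, both between nodes 1 and 2) = 1/(1/3.6 + 1/240) = 3.547 Ω
  Rs1 = R1 + Rp1 (series, joined only at node 1) = 13000 + 3.547 = 13000 Ω
R_eq = 13 kΩ

Final answer: 13 kΩ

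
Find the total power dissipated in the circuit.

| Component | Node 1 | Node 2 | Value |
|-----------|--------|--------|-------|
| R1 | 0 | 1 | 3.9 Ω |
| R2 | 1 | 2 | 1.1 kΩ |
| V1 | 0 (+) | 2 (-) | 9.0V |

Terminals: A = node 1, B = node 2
Nodal analysis, taking node 2 as the 0 V reference.
Source V1 fixes V_0 = 9 V.
KCL at each unknown node (sum of currents leaving = 0; resistances in Ω):
  Node 1: (V_1 - 9)/3.9 + (V_1 - 0)/1100 = 0
Collecting terms: 0.2573 × V_1 = 2.308  =>  V_1 = 8.968 V
Power in each resistor, P = (ΔV)²/R:
  P_R1 = (9 - 8.968)²/3.9 = 0.0002592 W
  P_R2 = (8.968 - 0)²/1100 = 0.07312 W
P_total = P_R1 + P_R2 = 0.07338 W

Final answer: 0.07338 W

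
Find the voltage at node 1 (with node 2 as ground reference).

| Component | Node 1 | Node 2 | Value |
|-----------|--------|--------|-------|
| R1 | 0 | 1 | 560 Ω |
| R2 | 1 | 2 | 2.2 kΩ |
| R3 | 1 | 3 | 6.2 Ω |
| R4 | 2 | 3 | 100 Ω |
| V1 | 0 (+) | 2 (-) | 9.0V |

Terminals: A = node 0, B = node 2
Nodal analysis, taking node 2 as the 0 V reference.
Source V1 fixes V_0 = 9 V.
KCL at each unknown node (sum of currents leaving = 0; resistances in Ω):
  Node 1: (V_1 - 9)/560 + (V_1 - 0)/2200 + (V_1 - V_3)/6.2 = 0
  Node 3: (V_3 - V_1)/6.2 + (V_3 - 0)/100 = 0
Collecting terms (coefficients in siemens):
  0.1635·V_1 - 0.1613·V_3 = 0.01607
  0.1713·V_3 - 0.1613·V_1 = 0
Determinant D = (0.1635)(0.1713) - (-0.1613)(-0.1613) = 0.001997
V_1 = [(0.01607)(0.1713) - (-0.1613)(0)]/D = 1.379 V
V_3 = [(0.1635)(0) - (0.01607)(-0.1613)]/D = 1.298 V
The requested potential is V_1 = 1.379 V.

Final answer: V_1 = 1.379 V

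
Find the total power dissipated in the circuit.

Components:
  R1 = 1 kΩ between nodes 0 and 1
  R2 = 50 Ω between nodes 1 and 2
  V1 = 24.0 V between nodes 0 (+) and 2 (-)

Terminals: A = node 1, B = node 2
Nodal analysis, taking node 2 as the 0 V reference.
Source V1 fixes V_0 = 24 V.
KCL at each unknown node (sum of currents leaving = 0; resistances in Ω):
  Node 1: (V_1 - 24)/1000 + (V_1 - 0)/50 = 0
Collecting terms: 0.021 × V_1 = 0.024  =>  V_1 = 1.143 V
Power in each resistor, P = (ΔV)²/R:
  P_R1 = (24 - 1.143)²/1000 = 0.5224 W
  P_R2 = (1.143 - 0)²/50 = 0.02612 W
P_total = P_R1 + P_R2 = 0.5486 W

Final answer: 0.5486 W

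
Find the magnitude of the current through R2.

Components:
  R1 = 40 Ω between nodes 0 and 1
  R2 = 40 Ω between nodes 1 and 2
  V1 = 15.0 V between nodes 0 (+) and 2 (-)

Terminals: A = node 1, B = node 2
Nodal analysis, taking node 2 as the 0 V reference.
Source V1 fixes V_0 = 15 V.
KCL at each unknown node (sum of currents leaving = 0; resistances in Ω):
  Node 1: (V_1 - 15)/40 + (V_1 - 0)/40 = 0
Collecting terms: 0.05 × V_1 = 0.375  =>  V_1 = 7.5 V
I_R2 = (V_1 - V_2)/R2 = (7.5 - 0)/40 = 0.1875 A
|I_R2| = 0.1875 A

Final answer: |I_R2| = 0.1875 A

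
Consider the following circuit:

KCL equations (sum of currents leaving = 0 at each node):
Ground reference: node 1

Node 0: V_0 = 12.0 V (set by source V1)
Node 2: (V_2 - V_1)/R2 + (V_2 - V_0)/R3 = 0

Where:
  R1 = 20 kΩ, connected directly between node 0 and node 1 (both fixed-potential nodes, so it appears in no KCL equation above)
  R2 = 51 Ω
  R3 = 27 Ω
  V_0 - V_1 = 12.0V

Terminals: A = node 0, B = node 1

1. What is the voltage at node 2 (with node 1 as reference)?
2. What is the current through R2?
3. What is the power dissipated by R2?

Nodal analysis, taking node 1 as the 0 V reference.
Source V1 fixes V_0 = 12 V.
KCL at each unknown node (sum of currents leaving = 0; resistances in Ω):
  Node 2: (V_2 - 0)/51 + (V_2 - 12)/27 = 0
Collecting terms: 0.05664 × V_2 = 0.4444  =>  V_2 = 7.846 V
Part 1:
  Read off the nodal solution: V_2 = 7.846 V
Part 2:
  I_R2 = (V_1 - V_2)/R2 = (0 - 7.846)/51 = -0.1538 A
  Magnitude: I_R2 = 0.1538 A
Part 3:
  I_R2 = (V_1 - V_2)/R2 = (0 - 7.846)/51 = -0.1538 A
  P_R2 = I_R2² × R2 = (-0.1538)² × 51 = 1.207 W

Final answers:
1. V_2 = 7.846 V
2. I_R2 = 0.1538 A
3. P_R2 = 1.207 W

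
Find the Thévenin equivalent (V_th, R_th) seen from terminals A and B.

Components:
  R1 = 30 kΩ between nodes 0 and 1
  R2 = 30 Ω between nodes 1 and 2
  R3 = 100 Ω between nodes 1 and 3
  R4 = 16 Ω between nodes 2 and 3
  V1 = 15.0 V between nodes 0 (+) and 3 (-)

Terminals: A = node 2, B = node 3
Step 1 — V_th is the open-circuit voltage V_A - V_B (nothing connected across the terminals).
Nodal analysis, taking node 3 as the 0 V reference.
Source V1 fixes V_0 = 15 V.
KCL at each unknown node (sum of currents leaving = 0; resistances in Ω):
  Node 1: (V_1 - 15)/30000 + (V_1 - V_2)/30 + (V_1 - 0)/100 = 0
  Node 2: (V_2 - V_1)/30 + (V_2 - 0)/16 = 0
Collecting terms (coefficients in siemens):
  0.04337·V_1 - 0.03333·V_2 = 0.0005
  0.09583·V_2 - 0.03333·V_1 = 0
Determinant D = (0.04337)(0.09583) - (-0.03333)(-0.03333) = 0.003045
V_1 = [(0.0005)(0.09583) - (-0.03333)(0)]/D = 0.01574 V
V_2 = [(0.04337)(0) - (0.0005)(-0.03333)]/D = 0.005474 V
V_th = V_2 - V_3 = 0.005474 - 0 = 0.005474 V
Step 2 — R_th: zero the source — replace V1 by a short circuit (node 3 merges into node 0) — and find the resistance seen between A (node 2) and B (node 0).
Reduce the network between node 2 (A) and node 0 (B) by series/parallel combination:
  Rp1 = R1 ‖ R3 (parallel, both between nodes 0 and 1) = 1/(1/30000 + 1/100) = 99.67 Ω
  Rs1 = R2 + Rp1 (series, joined only at node 1) = 30 + 99.67 = 129.7 Ω
  Rp2 = R4 ‖ Rs1 (parallel, both between nodes 0 and 2) = 1/(1/16 + 1/129.7) = 14.24 Ω
R_th = 14.24 Ω

Final answer: V_th = 0.005474 V, R_th = 14.24 Ω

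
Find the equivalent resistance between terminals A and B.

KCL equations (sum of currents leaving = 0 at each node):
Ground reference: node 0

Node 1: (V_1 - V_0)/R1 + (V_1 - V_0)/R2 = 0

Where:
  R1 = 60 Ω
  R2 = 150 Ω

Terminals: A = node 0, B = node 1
Reduce the network between node 0 (A) and node 1 (B) by series/parallel combination:
  Rp1 = R1 ‖ R2 (parallel, both between nodes 0 and 1) = 1/(1/60 + 1/150) = 42.86 Ω
R_eq = 42.86 Ω

Final answer: 42.86 Ω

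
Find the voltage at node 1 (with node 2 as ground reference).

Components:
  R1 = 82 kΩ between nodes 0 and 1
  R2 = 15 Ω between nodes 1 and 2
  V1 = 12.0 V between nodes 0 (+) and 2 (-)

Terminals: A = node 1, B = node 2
Nodal analysis, taking node 2 as the 0 V reference.
Source V1 fixes V_0 = 12 V.
KCL at each unknown node (sum of currents leaving = 0; resistances in Ω):
  Node 1: (V_1 - 12)/82000 + (V_1 - 0)/15 = 0
Collecting terms: 0.06668 × V_1 = 0.0001463  =>  V_1 = 0.002195 V
The requested potential is V_1 = 0.002195 V.

Final answer: V_1 = 0.002195 V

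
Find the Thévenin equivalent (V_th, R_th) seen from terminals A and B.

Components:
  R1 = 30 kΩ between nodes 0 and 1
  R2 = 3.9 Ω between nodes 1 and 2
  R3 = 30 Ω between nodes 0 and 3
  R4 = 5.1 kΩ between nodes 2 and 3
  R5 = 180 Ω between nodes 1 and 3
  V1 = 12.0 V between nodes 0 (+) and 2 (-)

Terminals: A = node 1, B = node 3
Step 1 — V_th is the open-circuit voltage V_A - V_B (nothing connected across the terminals).
Nodal analysis, taking node 2 as the 0 V reference.
Source V1 fixes V_0 = 12 V.
KCL at each unknown node (sum of currents leaving = 0; resistances in Ω):
  Node 1: (V_1 - 12)/30000 + (V_1 - 0)/3.9 + (V_1 - V_3)/180 = 0
  Node 3: (V_3 - 12)/30 + (V_3 - 0)/5100 + (V_3 - V_1)/180 = 0
Collecting terms (coefficients in siemens):
  0.262·V_1 - 0.005556·V_3 = 0.0004
  0.03908·V_3 - 0.005556·V_1 = 0.4
Determinant D = (0.262)(0.03908) - (-0.005556)(-0.005556) = 0.01021
V_1 = [(0.0004)(0.03908) - (-0.005556)(0.4)]/D = 0.2192 V
V_3 = [(0.262)(0.4) - (0.0004)(-0.005556)]/D = 10.27 V
V_th = V_1 - V_3 = 0.2192 - 10.27 = -10.05 V
Step 2 — R_th: zero the source — replace V1 by a short circuit (node 2 merges into node 0) — and find the resistance seen between A (node 1) and B (node 3).
Reduce the network between node 1 (A) and node 3 (B) by series/parallel combination:
  Rp1 = R1 ‖ R2 (parallel, both between nodes 0 and 1) = 1/(1/30000 + 1/3.9) = 3.899 Ω
  Rp2 = R3 ‖ R4 (parallel, both between nodes 0 and 3) = 1/(1/30 + 1/5100) = 29.82 Ω
  Rs1 = Rp1 + Rp2 (series, joined only at node 0) = 3.899 + 29.82 = 33.72 Ω
  Rp3 = R5 ‖ Rs1 (parallel, both between nodes 1 and 3) = 1/(1/180 + 1/33.72) = 28.4 Ω
R_th = 28.4 Ω

Final answer: V_th = -10.05 V, R_th = 28.4 Ω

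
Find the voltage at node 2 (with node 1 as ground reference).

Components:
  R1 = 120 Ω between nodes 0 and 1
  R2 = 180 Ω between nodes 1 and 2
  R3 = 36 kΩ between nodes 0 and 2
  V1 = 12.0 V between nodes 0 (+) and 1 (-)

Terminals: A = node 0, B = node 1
Nodal analysis, taking node 1 as the 0 V reference.
Source V1 fixes V_0 = 12 V.
KCL at each unknown node (sum of currents leaving = 0; resistances in Ω):
  Node 2: (V_2 - 0)/180 + (V_2 - 12)/36000 = 0
Collecting terms: 0.005583 × V_2 = 0.0003333  =>  V_2 = 0.0597 V
The requested potential is V_2 = 0.0597 V.

Final answer: V_2 = 0.0597 V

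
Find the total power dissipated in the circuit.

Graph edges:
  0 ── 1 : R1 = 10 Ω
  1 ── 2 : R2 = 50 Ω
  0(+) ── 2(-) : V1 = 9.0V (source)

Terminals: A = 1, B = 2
Nodal analysis, taking node 2 as the 0 V reference.
Source V1 fixes V_0 = 9 V.
KCL at each unknown node (sum of currents leaving = 0; resistances in Ω):
  Node 1: (V_1 - 9)/10 + (V_1 - 0)/50 = 0
Collecting terms: 0.12 × V_1 = 0.9  =>  V_1 = 7.5 V
Power in each resistor, P = (ΔV)²/R:
  P_R1 = (9 - 7.5)²/10 = 0.225 W
  P_R2 = (7.5 - 0)²/50 = 1.125 W
P_total = P_R1 + P_R2 = 1.35 W

Final answer: 1.35 W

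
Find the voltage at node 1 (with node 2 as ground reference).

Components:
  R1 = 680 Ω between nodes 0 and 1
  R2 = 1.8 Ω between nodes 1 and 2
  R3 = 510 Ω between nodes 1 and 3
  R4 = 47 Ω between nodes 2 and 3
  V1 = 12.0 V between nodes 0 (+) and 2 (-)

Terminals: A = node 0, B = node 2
Nodal analysis, taking node 2 as the 0 V reference.
Source V1 fixes V_0 = 12 V.
KCL at each unknown node (sum of currents leaving = 0; resistances in Ω):
  Node 1: (V_1 - 12)/680 + (V_1 - 0)/1.8 + (V_1 - V_3)/510 = 0
  Node 3: (V_3 - V_1)/510 + (V_3 - 0)/47 = 0
Collecting terms (coefficients in siemens):
  0.559·V_1 - 0.001961·V_3 = 0.01765
  0.02324·V_3 - 0.001961·V_1 = 0
Determinant D = (0.559)(0.02324) - (-0.001961)(-0.001961) = 0.01299
V_1 = [(0.01765)(0.02324) - (-0.001961)(0)]/D = 0.03158 V
V_3 = [(0.559)(0) - (0.01765)(-0.001961)]/D = 0.002665 V
The requested potential is V_1 = 0.03158 V.

Final answer: V_1 = 0.03158 V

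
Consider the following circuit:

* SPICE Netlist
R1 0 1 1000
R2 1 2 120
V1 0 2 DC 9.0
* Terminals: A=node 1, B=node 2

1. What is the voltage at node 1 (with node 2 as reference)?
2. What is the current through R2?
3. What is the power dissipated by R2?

Nodal analysis, taking node 2 as the 0 V reference.
Source V1 fixes V_0 = 9 V.
KCL at each unknown node (sum of currents leaving = 0; resistances in Ω):
  Node 1: (V_1 - 9)/1000 + (V_1 - 0)/120 = 0
Collecting terms: 0.009333 × V_1 = 0.009  =>  V_1 = 0.9643 V
Part 1:
  Read off the nodal solution: V_1 = 0.9643 V
Part 2:
  I_R2 = (V_1 - V_2)/R2 = (0.9643 - 0)/120 = 0.008036 A
  Magnitude: I_R2 = 0.008036 A
Part 3:
  I_R2 = (V_1 - V_2)/R2 = (0.9643 - 0)/120 = 0.008036 A
  P_R2 = I_R2² × R2 = (0.008036)² × 120 = 0.007749 W

Final answers:
1. V_1 = 0.9643 V
2. I_R2 = 0.008036 A
3. P_R2 = 0.007749 W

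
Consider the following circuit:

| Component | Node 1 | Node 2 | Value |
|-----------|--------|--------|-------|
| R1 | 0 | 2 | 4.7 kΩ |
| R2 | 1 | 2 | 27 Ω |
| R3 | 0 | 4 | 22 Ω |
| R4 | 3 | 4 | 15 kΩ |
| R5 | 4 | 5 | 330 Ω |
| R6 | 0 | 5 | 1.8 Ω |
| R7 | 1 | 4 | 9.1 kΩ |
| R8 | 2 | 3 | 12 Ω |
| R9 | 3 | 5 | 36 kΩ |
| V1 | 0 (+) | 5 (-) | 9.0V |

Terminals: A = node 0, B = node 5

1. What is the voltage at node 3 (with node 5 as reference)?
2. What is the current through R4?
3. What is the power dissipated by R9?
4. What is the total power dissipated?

Nodal analysis, taking node 5 as the 0 V reference.
Source V1 fixes V_0 = 9 V.
KCL at each unknown node (sum of currents leaving = 0; resistances in Ω):
  Node 1: (V_1 - V_2)/27 + (V_1 - V_4)/9100 = 0
  Node 2: (V_2 - 9)/4700 + (V_2 - V_1)/27 + (V_2 - V_3)/12 = 0
  Node 3: (V_3 - V_4)/15000 + (V_3 - V_2)/12 + (V_3 - 0)/36000 = 0
  Node 4: (V_4 - 9)/22 + (V_4 - V_3)/15000 + (V_4 - 0)/330 + (V_4 - V_1)/9100 = 0
Collecting terms (coefficients in siemens):
  0.03715·V_1 - 0.03704·V_2 - 0.0001099·V_4 = 0
  0.1206·V_2 - 0.03704·V_1 - 0.08333·V_3 = 0.001915
  0.08343·V_3 - 0.08333·V_2 - 0.00006667·V_4 = 0
  0.04866·V_4 - 0.0001099·V_1 - 0.00006667·V_3 = 0.4091
Solving these 4 simultaneous equations (Gaussian elimination) gives:
  V_1 = 8.163 V, V_2 = 8.162 V, V_3 = 8.16 V, V_4 = 8.437 V
Part 1:
  Read off the nodal solution: V_3 = 8.16 V
Part 2:
  I_R4 = (V_3 - V_4)/R4 = (8.16 - 8.437)/15000 = -0.00001844 A
  Magnitude: I_R4 = 0.00001844 A
Part 3:
  I_R9 = (V_3 - V_5)/R9 = (8.16 - 0)/36000 = 0.0002267 A
  P_R9 = I_R9² × R9 = (0.0002267)² × 36000 = 0.00185 W
Part 4:
  Power in each resistor, P = (ΔV)²/R:
    P_R1 = (9 - 8.162)²/4700 = 0.0001493 W
    P_R2 = (8.163 - 8.162)²/27 = 0.00000002434 W
    P_R3 = (9 - 8.437)²/22 = 0.01443 W
    P_R4 = (8.16 - 8.437)²/15000 = 0.000005099 W
    P_R5 = (8.437 - 0)²/330 = 0.2157 W
    P_R6 = (9 - 0)²/1.8 = 45 W
    P_R7 = (8.163 - 8.437)²/9100 = 0.000008204 W
    P_R8 = (8.162 - 8.16)²/12 = 0.0000005203 W
    P_R9 = (8.16 - 0)²/36000 = 0.00185 W
  P_total = P_R1 + P_R2 + P_R3 + P_R4 + P_R5 + P_R6 + P_R7 + P_R8 + P_R9 = 45.23 W

Final answers:
1. V_3 = 8.16 V
2. I_R4 = 1.844e-05 A
3. P_R9 = 0.00185 W
4. P_total = 45.23 W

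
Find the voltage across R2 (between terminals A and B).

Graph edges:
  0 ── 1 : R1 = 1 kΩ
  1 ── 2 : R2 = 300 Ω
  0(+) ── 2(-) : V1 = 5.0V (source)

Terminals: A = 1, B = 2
R1 and R2 are in series across V1 (node 0 → node 1 → node 2), and the output A–B is taken across R2, so this is a voltage divider.
Series current: I = V1/(R1 + R2) = 5/(1000 + 300) = 5/1300 = 0.003846 A
V_R2 = I × R2 = V1 × R2/(R1 + R2) = 5 × 300/1300 = 1.154 V

Final answer: 1.154 V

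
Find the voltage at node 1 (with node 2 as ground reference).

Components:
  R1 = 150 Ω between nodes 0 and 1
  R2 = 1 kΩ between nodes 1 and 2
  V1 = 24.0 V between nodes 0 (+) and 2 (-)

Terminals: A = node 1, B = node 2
Nodal analysis, taking node 2 as the 0 V reference.
Source V1 fixes V_0 = 24 V.
KCL at each unknown node (sum of currents leaving = 0; resistances in Ω):
  Node 1: (V_1 - 24)/150 + (V_1 - 0)/1000 = 0
Collecting terms: 0.007667 × V_1 = 0.16  =>  V_1 = 20.87 V
The requested potential is V_1 = 20.87 V.

Final answer: V_1 = 20.87 V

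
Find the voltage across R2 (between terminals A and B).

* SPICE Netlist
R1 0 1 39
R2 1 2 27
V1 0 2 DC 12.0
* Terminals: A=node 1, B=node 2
R1 and R2 are in series across V1 (node 0 → node 1 → node 2), and the output A–B is taken across R2, so this is a voltage divider.
Series current: I = V1/(R1 + R2) = 12/(39 + 27) = 12/66 = 0.1818 A
V_R2 = I × R2 = V1 × R2/(R1 + R2) = 12 × 27/66 = 4.909 V

Final answer: 4.909 V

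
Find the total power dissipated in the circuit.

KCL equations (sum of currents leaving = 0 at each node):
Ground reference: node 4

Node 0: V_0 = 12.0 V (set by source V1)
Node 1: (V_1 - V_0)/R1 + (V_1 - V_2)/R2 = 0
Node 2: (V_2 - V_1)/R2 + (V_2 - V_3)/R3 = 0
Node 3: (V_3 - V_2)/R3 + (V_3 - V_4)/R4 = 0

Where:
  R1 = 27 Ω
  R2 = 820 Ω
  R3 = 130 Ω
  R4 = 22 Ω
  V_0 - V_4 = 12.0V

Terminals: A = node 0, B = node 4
Nodal analysis, taking node 4 as the 0 V reference.
Source V1 fixes V_0 = 12 V.
KCL at each unknown node (sum of currents leaving = 0; resistances in Ω):
  Node 1: (V_1 - 12)/27 + (V_1 - V_2)/820 = 0
  Node 2: (V_2 - V_1)/820 + (V_2 - V_3)/130 = 0
  Node 3: (V_3 - V_2)/130 + (V_3 - 0)/22 = 0
Collecting terms (coefficients in siemens):
  0.03826·V_1 - 0.00122·V_2 = 0.4444
  0.008912·V_2 - 0.00122·V_1 - 0.007692·V_3 = 0
  0.05315·V_3 - 0.007692·V_2 = 0
Solving these 3 simultaneous equations (Gaussian elimination) gives:
  V_1 = 11.68 V, V_2 = 1.826 V, V_3 = 0.2643 V
Power in each resistor, P = (ΔV)²/R:
  P_R1 = (12 - 11.68)²/27 = 0.003896 W
  P_R2 = (11.68 - 1.826)²/820 = 0.1183 W
  P_R3 = (1.826 - 0.2643)²/130 = 0.01876 W
  P_R4 = (0.2643 - 0)²/22 = 0.003174 W
P_total = P_R1 + P_R2 + P_R3 + P_R4 = 0.1441 W

Final answer: 0.1441 W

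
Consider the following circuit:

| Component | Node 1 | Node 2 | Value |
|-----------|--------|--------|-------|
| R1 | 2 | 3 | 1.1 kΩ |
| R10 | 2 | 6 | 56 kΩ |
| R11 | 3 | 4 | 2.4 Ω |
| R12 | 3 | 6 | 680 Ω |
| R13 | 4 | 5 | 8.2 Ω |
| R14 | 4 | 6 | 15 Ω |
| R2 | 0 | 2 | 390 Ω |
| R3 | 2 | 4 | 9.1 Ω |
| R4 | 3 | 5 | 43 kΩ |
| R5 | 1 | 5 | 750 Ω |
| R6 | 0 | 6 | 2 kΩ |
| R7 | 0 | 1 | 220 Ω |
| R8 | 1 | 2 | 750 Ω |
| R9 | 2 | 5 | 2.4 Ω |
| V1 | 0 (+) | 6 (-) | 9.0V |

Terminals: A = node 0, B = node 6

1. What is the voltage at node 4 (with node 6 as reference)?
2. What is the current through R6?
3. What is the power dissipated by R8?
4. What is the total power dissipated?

Nodal analysis, taking node 6 as the 0 V reference.
Source V1 fixes V_0 = 9 V.
KCL at each unknown node (sum of currents leaving = 0; resistances in Ω):
  Node 1: (V_1 - V_5)/750 + (V_1 - 9)/220 + (V_1 - V_2)/750 = 0
  Node 2: (V_2 - V_3)/1100 + (V_2 - 9)/390 + (V_2 - V_4)/9.1 + (V_2 - V_1)/750 + (V_2 - V_5)/2.4 + (V_2 - 0)/56000 = 0
  Node 3: (V_3 - V_2)/1100 + (V_3 - V_5)/43000 + (V_3 - V_4)/2.4 + (V_3 - 0)/680 = 0
  Node 4: (V_4 - V_2)/9.1 + (V_4 - V_3)/2.4 + (V_4 - V_5)/8.2 + (V_4 - 0)/15 = 0
  Node 5: (V_5 - V_3)/43000 + (V_5 - V_1)/750 + (V_5 - V_2)/2.4 + (V_5 - V_4)/8.2 = 0
Collecting terms (coefficients in siemens):
  0.007212·V_1 - 0.001333·V_2 - 0.001333·V_5 = 0.04091
  0.5314·V_2 - 0.001333·V_1 - 0.0009091·V_3 - 0.1099·V_4 - 0.4167·V_5 = 0.02308
  0.4191·V_3 - 0.0009091·V_2 - 0.4167·V_4 - 0.00002326·V_5 = 0
  0.7152·V_4 - 0.1099·V_2 - 0.4167·V_3 - 0.122·V_5 = 0
  0.54·V_5 - 0.001333·V_1 - 0.4167·V_2 - 0.00002326·V_3 - 0.122·V_4 = 0
Solving these 5 simultaneous equations (Gaussian elimination) gives:
  V_1 = 5.92 V, V_2 = 0.6827 V, V_3 = 0.5168 V, V_4 = 0.5183 V
  V_5 = 0.6585 V
Part 1:
  Read off the nodal solution: V_4 = 0.5183 V
Part 2:
  I_R6 = (V_0 - V_6)/R6 = (9 - 0)/2000 = 0.0045 A
  Magnitude: I_R6 = 0.0045 A
Part 3:
  I_R8 = (V_1 - V_2)/R8 = (5.92 - 0.6827)/750 = 0.006983 A
  P_R8 = I_R8² × R8 = (0.006983)² × 750 = 0.03658 W
Part 4:
  Power in each resistor, P = (ΔV)²/R:
    P_R1 = (0.6827 - 0.5168)²/1100 = 0.000025 W
    P_R2 = (9 - 0.6827)²/390 = 0.1774 W
    P_R3 = (0.6827 - 0.5183)²/9.1 = 0.002969 W
    P_R4 = (0.5168 - 0.6585)²/43000 = 0.0000004665 W
    P_R5 = (5.92 - 0.6585)²/750 = 0.03691 W
    P_R6 = (9 - 0)²/2000 = 0.0405 W
    P_R7 = (9 - 5.92)²/220 = 0.04311 W
    P_R8 = (5.92 - 0.6827)²/750 = 0.03658 W
    P_R9 = (0.6827 - 0.6585)²/2.4 = 0.000244 W
    P_R10 = (0.6827 - 0)²/56000 = 0.000008322 W
    P_R11 = (0.5168 - 0.5183)²/2.4 = 0.0000008814 W
    P_R12 = (0.5168 - 0)²/680 = 0.0003928 W
    P_R13 = (0.5183 - 0.6585)²/8.2 = 0.002396 W
    P_R14 = (0.5183 - 0)²/15 = 0.01791 W
  P_total = P_R1 + P_R2 + P_R3 + P_R4 + P_R5 + P_R6 + P_R7 + P_R8 + P_R9 + P_R10 + P_R11 + P_R12 + P_R13 + P_R14 = 0.3584 W

Final answers:
1. V_4 = 0.5183 V
2. I_R6 = 0.0045 A
3. P_R8 = 0.03658 W
4. P_total = 0.3584 W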